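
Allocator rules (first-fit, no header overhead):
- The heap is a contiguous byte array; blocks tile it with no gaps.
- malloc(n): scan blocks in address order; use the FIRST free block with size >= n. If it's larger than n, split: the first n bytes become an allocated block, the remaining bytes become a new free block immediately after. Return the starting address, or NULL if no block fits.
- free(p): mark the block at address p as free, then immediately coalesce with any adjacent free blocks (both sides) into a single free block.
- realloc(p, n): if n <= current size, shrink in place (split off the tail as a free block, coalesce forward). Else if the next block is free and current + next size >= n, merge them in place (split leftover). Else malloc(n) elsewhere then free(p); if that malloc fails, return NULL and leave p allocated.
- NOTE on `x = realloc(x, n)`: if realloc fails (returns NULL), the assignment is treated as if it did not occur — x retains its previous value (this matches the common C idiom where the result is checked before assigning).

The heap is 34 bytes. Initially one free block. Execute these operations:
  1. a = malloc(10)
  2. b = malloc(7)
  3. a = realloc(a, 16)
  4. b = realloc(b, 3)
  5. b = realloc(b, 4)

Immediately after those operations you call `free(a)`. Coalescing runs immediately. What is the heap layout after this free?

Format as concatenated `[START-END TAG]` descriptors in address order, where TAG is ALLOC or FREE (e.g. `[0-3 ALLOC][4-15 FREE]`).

Op 1: a = malloc(10) -> a = 0; heap: [0-9 ALLOC][10-33 FREE]
Op 2: b = malloc(7) -> b = 10; heap: [0-9 ALLOC][10-16 ALLOC][17-33 FREE]
Op 3: a = realloc(a, 16) -> a = 17; heap: [0-9 FREE][10-16 ALLOC][17-32 ALLOC][33-33 FREE]
Op 4: b = realloc(b, 3) -> b = 10; heap: [0-9 FREE][10-12 ALLOC][13-16 FREE][17-32 ALLOC][33-33 FREE]
Op 5: b = realloc(b, 4) -> b = 10; heap: [0-9 FREE][10-13 ALLOC][14-16 FREE][17-32 ALLOC][33-33 FREE]
free(a): a = 17 -> block [17-32 ALLOC]; mark free, coalesce with adjacent free neighbors -> [0-9 FREE][10-13 ALLOC][14-33 FREE]

Answer: [0-9 FREE][10-13 ALLOC][14-33 FREE]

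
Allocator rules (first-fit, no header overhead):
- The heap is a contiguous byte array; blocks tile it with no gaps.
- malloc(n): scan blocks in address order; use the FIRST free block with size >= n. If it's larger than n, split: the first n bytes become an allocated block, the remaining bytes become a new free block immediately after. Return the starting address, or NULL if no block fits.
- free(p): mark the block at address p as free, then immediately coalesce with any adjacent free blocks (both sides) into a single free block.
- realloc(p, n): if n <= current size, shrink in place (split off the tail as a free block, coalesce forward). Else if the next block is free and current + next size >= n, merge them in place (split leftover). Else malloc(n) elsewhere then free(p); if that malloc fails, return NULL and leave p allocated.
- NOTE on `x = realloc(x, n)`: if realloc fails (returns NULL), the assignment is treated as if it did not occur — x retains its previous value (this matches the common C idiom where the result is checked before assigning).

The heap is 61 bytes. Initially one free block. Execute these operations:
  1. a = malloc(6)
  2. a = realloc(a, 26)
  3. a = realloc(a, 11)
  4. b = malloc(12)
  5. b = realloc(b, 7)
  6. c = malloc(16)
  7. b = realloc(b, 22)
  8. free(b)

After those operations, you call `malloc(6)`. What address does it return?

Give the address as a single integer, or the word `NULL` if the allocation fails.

Op 1: a = malloc(6) -> a = 0; heap: [0-5 ALLOC][6-60 FREE]
Op 2: a = realloc(a, 26) -> a = 0; heap: [0-25 ALLOC][26-60 FREE]
Op 3: a = realloc(a, 11) -> a = 0; heap: [0-10 ALLOC][11-60 FREE]
Op 4: b = malloc(12) -> b = 11; heap: [0-10 ALLOC][11-22 ALLOC][23-60 FREE]
Op 5: b = realloc(b, 7) -> b = 11; heap: [0-10 ALLOC][11-17 ALLOC][18-60 FREE]
Op 6: c = malloc(16) -> c = 18; heap: [0-10 ALLOC][11-17 ALLOC][18-33 ALLOC][34-60 FREE]
Op 7: b = realloc(b, 22) -> b = 34; heap: [0-10 ALLOC][11-17 FREE][18-33 ALLOC][34-55 ALLOC][56-60 FREE]
Op 8: free(b) -> (freed b); heap: [0-10 ALLOC][11-17 FREE][18-33 ALLOC][34-60 FREE]
malloc(6): first-fit scan over [0-10 ALLOC][11-17 FREE][18-33 ALLOC][34-60 FREE] -> 11

Answer: 11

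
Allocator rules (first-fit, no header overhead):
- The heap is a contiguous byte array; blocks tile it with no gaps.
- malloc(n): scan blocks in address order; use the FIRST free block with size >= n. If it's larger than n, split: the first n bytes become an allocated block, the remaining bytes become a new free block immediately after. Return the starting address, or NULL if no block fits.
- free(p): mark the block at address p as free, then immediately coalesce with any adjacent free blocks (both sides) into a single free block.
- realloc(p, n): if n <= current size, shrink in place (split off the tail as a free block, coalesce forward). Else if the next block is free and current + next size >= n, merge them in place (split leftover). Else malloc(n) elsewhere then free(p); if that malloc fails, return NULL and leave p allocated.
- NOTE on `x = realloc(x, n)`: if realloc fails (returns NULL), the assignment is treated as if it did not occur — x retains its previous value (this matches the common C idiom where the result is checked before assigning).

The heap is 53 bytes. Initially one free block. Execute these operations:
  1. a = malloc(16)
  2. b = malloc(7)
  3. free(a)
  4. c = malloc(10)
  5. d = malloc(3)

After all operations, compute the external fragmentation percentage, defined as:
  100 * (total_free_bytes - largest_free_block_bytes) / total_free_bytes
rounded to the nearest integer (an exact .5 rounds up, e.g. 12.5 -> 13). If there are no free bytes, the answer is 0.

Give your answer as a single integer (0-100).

Op 1: a = malloc(16) -> a = 0; heap: [0-15 ALLOC][16-52 FREE]
Op 2: b = malloc(7) -> b = 16; heap: [0-15 ALLOC][16-22 ALLOC][23-52 FREE]
Op 3: free(a) -> (freed a); heap: [0-15 FREE][16-22 ALLOC][23-52 FREE]
Op 4: c = malloc(10) -> c = 0; heap: [0-9 ALLOC][10-15 FREE][16-22 ALLOC][23-52 FREE]
Op 5: d = malloc(3) -> d = 10; heap: [0-9 ALLOC][10-12 ALLOC][13-15 FREE][16-22 ALLOC][23-52 FREE]
Free blocks: [3 30] total_free=33 largest=30 -> 100*(33-30)/33 = 300/33 ≈ 9.091 -> rounds to 9

Answer: 9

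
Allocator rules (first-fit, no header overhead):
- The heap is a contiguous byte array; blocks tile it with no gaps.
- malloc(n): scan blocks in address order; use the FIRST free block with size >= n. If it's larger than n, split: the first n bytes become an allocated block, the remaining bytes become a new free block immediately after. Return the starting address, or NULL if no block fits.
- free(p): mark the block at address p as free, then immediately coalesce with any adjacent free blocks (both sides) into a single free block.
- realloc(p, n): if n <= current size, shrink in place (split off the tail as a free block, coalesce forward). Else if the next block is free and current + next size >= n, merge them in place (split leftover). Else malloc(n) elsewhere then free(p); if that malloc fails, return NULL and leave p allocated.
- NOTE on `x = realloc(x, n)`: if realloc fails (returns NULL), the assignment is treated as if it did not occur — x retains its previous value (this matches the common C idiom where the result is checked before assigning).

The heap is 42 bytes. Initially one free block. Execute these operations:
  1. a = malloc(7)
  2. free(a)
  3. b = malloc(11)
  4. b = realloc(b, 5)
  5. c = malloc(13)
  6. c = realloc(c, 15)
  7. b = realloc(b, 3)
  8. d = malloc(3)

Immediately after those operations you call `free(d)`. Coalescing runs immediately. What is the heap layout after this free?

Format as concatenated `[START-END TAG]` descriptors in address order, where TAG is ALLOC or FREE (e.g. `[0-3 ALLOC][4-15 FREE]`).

Op 1: a = malloc(7) -> a = 0; heap: [0-6 ALLOC][7-41 FREE]
Op 2: free(a) -> (freed a); heap: [0-41 FREE]
Op 3: b = malloc(11) -> b = 0; heap: [0-10 ALLOC][11-41 FREE]
Op 4: b = realloc(b, 5) -> b = 0; heap: [0-4 ALLOC][5-41 FREE]
Op 5: c = malloc(13) -> c = 5; heap: [0-4 ALLOC][5-17 ALLOC][18-41 FREE]
Op 6: c = realloc(c, 15) -> c = 5; heap: [0-4 ALLOC][5-19 ALLOC][20-41 FREE]
Op 7: b = realloc(b, 3) -> b = 0; heap: [0-2 ALLOC][3-4 FREE][5-19 ALLOC][20-41 FREE]
Op 8: d = malloc(3) -> d = 20; heap: [0-2 ALLOC][3-4 FREE][5-19 ALLOC][20-22 ALLOC][23-41 FREE]
free(d): d = 20 -> block [20-22 ALLOC]; mark free, coalesce with adjacent free neighbors -> [0-2 ALLOC][3-4 FREE][5-19 ALLOC][20-41 FREE]

Answer: [0-2 ALLOC][3-4 FREE][5-19 ALLOC][20-41 FREE]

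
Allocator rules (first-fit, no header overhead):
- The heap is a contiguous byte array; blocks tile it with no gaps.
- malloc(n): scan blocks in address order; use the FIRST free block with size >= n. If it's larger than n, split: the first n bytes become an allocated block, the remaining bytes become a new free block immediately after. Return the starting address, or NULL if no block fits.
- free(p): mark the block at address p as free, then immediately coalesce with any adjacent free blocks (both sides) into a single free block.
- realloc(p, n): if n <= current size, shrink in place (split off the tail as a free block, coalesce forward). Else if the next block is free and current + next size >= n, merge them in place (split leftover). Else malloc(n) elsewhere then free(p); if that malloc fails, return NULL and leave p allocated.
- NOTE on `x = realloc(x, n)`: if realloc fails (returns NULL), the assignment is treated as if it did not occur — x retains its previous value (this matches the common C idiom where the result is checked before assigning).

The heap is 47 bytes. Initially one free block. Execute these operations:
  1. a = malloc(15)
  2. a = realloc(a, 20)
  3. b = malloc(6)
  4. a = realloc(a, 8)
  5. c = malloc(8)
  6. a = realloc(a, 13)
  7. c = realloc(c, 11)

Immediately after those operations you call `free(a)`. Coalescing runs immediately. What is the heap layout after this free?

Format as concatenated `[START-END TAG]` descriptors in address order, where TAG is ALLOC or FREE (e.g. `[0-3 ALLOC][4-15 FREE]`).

Op 1: a = malloc(15) -> a = 0; heap: [0-14 ALLOC][15-46 FREE]
Op 2: a = realloc(a, 20) -> a = 0; heap: [0-19 ALLOC][20-46 FREE]
Op 3: b = malloc(6) -> b = 20; heap: [0-19 ALLOC][20-25 ALLOC][26-46 FREE]
Op 4: a = realloc(a, 8) -> a = 0; heap: [0-7 ALLOC][8-19 FREE][20-25 ALLOC][26-46 FREE]
Op 5: c = malloc(8) -> c = 8; heap: [0-7 ALLOC][8-15 ALLOC][16-19 FREE][20-25 ALLOC][26-46 FREE]
Op 6: a = realloc(a, 13) -> a = 26; heap: [0-7 FREE][8-15 ALLOC][16-19 FREE][20-25 ALLOC][26-38 ALLOC][39-46 FREE]
Op 7: c = realloc(c, 11) -> c = 8; heap: [0-7 FREE][8-18 ALLOC][19-19 FREE][20-25 ALLOC][26-38 ALLOC][39-46 FREE]
free(a): a = 26 -> block [26-38 ALLOC]; mark free, coalesce with adjacent free neighbors -> [0-7 FREE][8-18 ALLOC][19-19 FREE][20-25 ALLOC][26-46 FREE]

Answer: [0-7 FREE][8-18 ALLOC][19-19 FREE][20-25 ALLOC][26-46 FREE]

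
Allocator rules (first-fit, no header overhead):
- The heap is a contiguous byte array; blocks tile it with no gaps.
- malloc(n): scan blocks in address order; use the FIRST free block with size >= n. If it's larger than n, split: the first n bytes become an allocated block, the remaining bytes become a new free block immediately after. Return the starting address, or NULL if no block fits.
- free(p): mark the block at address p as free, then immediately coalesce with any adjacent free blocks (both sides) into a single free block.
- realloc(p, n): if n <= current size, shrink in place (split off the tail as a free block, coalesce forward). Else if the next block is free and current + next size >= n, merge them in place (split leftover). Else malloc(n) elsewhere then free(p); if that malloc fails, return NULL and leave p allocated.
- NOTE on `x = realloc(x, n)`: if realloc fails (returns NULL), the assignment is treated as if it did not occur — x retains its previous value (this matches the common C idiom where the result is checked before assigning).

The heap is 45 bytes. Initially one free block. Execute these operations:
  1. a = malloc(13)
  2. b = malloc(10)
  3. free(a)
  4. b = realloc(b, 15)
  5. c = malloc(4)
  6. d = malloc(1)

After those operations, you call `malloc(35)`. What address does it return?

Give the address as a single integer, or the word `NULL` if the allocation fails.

Answer: NULL

Derivation:
Op 1: a = malloc(13) -> a = 0; heap: [0-12 ALLOC][13-44 FREE]
Op 2: b = malloc(10) -> b = 13; heap: [0-12 ALLOC][13-22 ALLOC][23-44 FREE]
Op 3: free(a) -> (freed a); heap: [0-12 FREE][13-22 ALLOC][23-44 FREE]
Op 4: b = realloc(b, 15) -> b = 13; heap: [0-12 FREE][13-27 ALLOC][28-44 FREE]
Op 5: c = malloc(4) -> c = 0; heap: [0-3 ALLOC][4-12 FREE][13-27 ALLOC][28-44 FREE]
Op 6: d = malloc(1) -> d = 4; heap: [0-3 ALLOC][4-4 ALLOC][5-12 FREE][13-27 ALLOC][28-44 FREE]
malloc(35): first-fit scan over [0-3 ALLOC][4-4 ALLOC][5-12 FREE][13-27 ALLOC][28-44 FREE] -> NULL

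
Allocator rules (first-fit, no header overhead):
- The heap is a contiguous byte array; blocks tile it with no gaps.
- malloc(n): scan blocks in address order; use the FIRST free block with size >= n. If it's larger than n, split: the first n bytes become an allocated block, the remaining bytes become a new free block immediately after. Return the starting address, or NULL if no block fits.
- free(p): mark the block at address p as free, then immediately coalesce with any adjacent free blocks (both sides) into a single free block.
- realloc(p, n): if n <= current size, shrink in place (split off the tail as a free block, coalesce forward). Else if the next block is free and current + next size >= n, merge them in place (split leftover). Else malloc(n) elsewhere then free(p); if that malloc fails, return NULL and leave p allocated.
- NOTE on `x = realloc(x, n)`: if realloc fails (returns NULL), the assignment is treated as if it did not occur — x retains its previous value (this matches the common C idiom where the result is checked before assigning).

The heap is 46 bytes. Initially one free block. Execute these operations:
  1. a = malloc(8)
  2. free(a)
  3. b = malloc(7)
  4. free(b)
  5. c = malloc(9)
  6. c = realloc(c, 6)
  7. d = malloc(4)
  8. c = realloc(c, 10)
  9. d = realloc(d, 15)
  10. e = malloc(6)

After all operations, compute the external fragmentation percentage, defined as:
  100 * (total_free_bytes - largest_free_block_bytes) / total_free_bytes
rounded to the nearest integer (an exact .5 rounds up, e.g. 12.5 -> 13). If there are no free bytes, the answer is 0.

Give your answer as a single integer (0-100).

Answer: 27

Derivation:
Op 1: a = malloc(8) -> a = 0; heap: [0-7 ALLOC][8-45 FREE]
Op 2: free(a) -> (freed a); heap: [0-45 FREE]
Op 3: b = malloc(7) -> b = 0; heap: [0-6 ALLOC][7-45 FREE]
Op 4: free(b) -> (freed b); heap: [0-45 FREE]
Op 5: c = malloc(9) -> c = 0; heap: [0-8 ALLOC][9-45 FREE]
Op 6: c = realloc(c, 6) -> c = 0; heap: [0-5 ALLOC][6-45 FREE]
Op 7: d = malloc(4) -> d = 6; heap: [0-5 ALLOC][6-9 ALLOC][10-45 FREE]
Op 8: c = realloc(c, 10) -> c = 10; heap: [0-5 FREE][6-9 ALLOC][10-19 ALLOC][20-45 FREE]
Op 9: d = realloc(d, 15) -> d = 20; heap: [0-9 FREE][10-19 ALLOC][20-34 ALLOC][35-45 FREE]
Op 10: e = malloc(6) -> e = 0; heap: [0-5 ALLOC][6-9 FREE][10-19 ALLOC][20-34 ALLOC][35-45 FREE]
Free blocks: [4 11] total_free=15 largest=11 -> 100*(15-11)/15 = 400/15 ≈ 26.667 -> rounds to 27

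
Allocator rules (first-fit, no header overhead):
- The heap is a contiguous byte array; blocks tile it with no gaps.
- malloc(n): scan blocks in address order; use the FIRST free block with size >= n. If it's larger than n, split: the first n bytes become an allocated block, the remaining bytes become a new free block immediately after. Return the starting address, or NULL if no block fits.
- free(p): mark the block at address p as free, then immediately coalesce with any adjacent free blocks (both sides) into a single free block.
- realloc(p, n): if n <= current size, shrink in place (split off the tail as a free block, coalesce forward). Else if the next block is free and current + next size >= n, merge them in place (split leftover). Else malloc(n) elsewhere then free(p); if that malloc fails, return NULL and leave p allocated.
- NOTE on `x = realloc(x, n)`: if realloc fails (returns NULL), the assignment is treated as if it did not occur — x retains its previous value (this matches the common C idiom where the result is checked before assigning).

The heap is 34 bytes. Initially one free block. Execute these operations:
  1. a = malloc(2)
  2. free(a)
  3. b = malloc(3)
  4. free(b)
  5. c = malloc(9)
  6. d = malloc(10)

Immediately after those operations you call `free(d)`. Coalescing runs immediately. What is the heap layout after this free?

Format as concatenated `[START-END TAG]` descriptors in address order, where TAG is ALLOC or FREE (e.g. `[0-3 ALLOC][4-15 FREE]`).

Op 1: a = malloc(2) -> a = 0; heap: [0-1 ALLOC][2-33 FREE]
Op 2: free(a) -> (freed a); heap: [0-33 FREE]
Op 3: b = malloc(3) -> b = 0; heap: [0-2 ALLOC][3-33 FREE]
Op 4: free(b) -> (freed b); heap: [0-33 FREE]
Op 5: c = malloc(9) -> c = 0; heap: [0-8 ALLOC][9-33 FREE]
Op 6: d = malloc(10) -> d = 9; heap: [0-8 ALLOC][9-18 ALLOC][19-33 FREE]
free(d): d = 9 -> block [9-18 ALLOC]; mark free, coalesce with adjacent free neighbors -> [0-8 ALLOC][9-33 FREE]

Answer: [0-8 ALLOC][9-33 FREE]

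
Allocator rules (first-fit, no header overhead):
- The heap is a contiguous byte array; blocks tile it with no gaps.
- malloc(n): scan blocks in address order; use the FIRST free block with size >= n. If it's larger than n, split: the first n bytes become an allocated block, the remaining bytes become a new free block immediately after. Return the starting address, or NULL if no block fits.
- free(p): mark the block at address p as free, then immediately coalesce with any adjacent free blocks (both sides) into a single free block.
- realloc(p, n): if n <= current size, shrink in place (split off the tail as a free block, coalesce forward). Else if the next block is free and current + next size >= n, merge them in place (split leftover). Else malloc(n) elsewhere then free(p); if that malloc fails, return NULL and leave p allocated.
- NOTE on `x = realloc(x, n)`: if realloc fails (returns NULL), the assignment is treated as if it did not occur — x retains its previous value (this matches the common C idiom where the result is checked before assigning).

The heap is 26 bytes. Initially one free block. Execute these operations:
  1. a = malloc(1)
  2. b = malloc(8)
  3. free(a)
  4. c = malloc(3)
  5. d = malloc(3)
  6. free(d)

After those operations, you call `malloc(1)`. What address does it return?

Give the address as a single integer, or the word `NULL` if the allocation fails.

Op 1: a = malloc(1) -> a = 0; heap: [0-0 ALLOC][1-25 FREE]
Op 2: b = malloc(8) -> b = 1; heap: [0-0 ALLOC][1-8 ALLOC][9-25 FREE]
Op 3: free(a) -> (freed a); heap: [0-0 FREE][1-8 ALLOC][9-25 FREE]
Op 4: c = malloc(3) -> c = 9; heap: [0-0 FREE][1-8 ALLOC][9-11 ALLOC][12-25 FREE]
Op 5: d = malloc(3) -> d = 12; heap: [0-0 FREE][1-8 ALLOC][9-11 ALLOC][12-14 ALLOC][15-25 FREE]
Op 6: free(d) -> (freed d); heap: [0-0 FREE][1-8 ALLOC][9-11 ALLOC][12-25 FREE]
malloc(1): first-fit scan over [0-0 FREE][1-8 ALLOC][9-11 ALLOC][12-25 FREE] -> 0

Answer: 0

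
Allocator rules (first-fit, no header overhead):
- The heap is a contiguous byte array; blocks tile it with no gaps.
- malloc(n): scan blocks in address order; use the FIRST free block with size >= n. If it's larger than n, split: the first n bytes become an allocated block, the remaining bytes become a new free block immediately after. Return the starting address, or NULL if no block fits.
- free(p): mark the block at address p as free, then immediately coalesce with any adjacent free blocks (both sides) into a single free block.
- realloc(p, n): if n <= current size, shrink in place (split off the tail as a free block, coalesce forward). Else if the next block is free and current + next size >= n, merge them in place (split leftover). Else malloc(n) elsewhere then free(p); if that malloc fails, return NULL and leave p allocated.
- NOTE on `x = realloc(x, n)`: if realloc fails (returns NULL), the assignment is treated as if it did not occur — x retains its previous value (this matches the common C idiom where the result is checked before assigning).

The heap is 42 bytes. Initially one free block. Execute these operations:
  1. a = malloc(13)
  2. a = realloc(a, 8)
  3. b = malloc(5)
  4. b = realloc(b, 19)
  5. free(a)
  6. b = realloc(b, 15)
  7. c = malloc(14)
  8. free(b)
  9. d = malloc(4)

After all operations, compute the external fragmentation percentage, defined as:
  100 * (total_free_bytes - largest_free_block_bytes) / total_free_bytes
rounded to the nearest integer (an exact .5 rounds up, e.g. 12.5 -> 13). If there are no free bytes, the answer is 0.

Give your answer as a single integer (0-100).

Op 1: a = malloc(13) -> a = 0; heap: [0-12 ALLOC][13-41 FREE]
Op 2: a = realloc(a, 8) -> a = 0; heap: [0-7 ALLOC][8-41 FREE]
Op 3: b = malloc(5) -> b = 8; heap: [0-7 ALLOC][8-12 ALLOC][13-41 FREE]
Op 4: b = realloc(b, 19) -> b = 8; heap: [0-7 ALLOC][8-26 ALLOC][27-41 FREE]
Op 5: free(a) -> (freed a); heap: [0-7 FREE][8-26 ALLOC][27-41 FREE]
Op 6: b = realloc(b, 15) -> b = 8; heap: [0-7 FREE][8-22 ALLOC][23-41 FREE]
Op 7: c = malloc(14) -> c = 23; heap: [0-7 FREE][8-22 ALLOC][23-36 ALLOC][37-41 FREE]
Op 8: free(b) -> (freed b); heap: [0-22 FREE][23-36 ALLOC][37-41 FREE]
Op 9: d = malloc(4) -> d = 0; heap: [0-3 ALLOC][4-22 FREE][23-36 ALLOC][37-41 FREE]
Free blocks: [19 5] total_free=24 largest=19 -> 100*(24-19)/24 = 500/24 ≈ 20.833 -> rounds to 21

Answer: 21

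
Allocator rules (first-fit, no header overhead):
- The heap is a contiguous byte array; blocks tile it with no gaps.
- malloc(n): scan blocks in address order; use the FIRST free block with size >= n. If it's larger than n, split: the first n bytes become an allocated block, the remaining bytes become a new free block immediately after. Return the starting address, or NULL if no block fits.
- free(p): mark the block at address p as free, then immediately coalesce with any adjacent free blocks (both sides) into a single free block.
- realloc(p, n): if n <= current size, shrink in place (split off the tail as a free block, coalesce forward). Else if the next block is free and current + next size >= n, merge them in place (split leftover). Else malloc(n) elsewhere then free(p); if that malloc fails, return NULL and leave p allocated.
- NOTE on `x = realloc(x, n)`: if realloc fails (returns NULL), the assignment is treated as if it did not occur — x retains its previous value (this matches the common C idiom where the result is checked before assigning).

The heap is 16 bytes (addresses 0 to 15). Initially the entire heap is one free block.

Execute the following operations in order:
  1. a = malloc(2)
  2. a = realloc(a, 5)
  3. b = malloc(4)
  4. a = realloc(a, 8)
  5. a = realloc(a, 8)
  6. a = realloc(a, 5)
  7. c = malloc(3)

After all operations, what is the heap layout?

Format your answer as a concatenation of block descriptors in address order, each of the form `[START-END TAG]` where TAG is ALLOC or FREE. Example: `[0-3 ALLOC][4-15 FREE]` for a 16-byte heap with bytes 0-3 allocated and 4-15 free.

Op 1: a = malloc(2) -> a = 0; heap: [0-1 ALLOC][2-15 FREE]
Op 2: a = realloc(a, 5) -> a = 0; heap: [0-4 ALLOC][5-15 FREE]
Op 3: b = malloc(4) -> b = 5; heap: [0-4 ALLOC][5-8 ALLOC][9-15 FREE]
Op 4: a = realloc(a, 8) -> NULL (a unchanged); heap: [0-4 ALLOC][5-8 ALLOC][9-15 FREE]
Op 5: a = realloc(a, 8) -> NULL (a unchanged); heap: [0-4 ALLOC][5-8 ALLOC][9-15 FREE]
Op 6: a = realloc(a, 5) -> a = 0; heap: [0-4 ALLOC][5-8 ALLOC][9-15 FREE]
Op 7: c = malloc(3) -> c = 9; heap: [0-4 ALLOC][5-8 ALLOC][9-11 ALLOC][12-15 FREE]

Answer: [0-4 ALLOC][5-8 ALLOC][9-11 ALLOC][12-15 FREE]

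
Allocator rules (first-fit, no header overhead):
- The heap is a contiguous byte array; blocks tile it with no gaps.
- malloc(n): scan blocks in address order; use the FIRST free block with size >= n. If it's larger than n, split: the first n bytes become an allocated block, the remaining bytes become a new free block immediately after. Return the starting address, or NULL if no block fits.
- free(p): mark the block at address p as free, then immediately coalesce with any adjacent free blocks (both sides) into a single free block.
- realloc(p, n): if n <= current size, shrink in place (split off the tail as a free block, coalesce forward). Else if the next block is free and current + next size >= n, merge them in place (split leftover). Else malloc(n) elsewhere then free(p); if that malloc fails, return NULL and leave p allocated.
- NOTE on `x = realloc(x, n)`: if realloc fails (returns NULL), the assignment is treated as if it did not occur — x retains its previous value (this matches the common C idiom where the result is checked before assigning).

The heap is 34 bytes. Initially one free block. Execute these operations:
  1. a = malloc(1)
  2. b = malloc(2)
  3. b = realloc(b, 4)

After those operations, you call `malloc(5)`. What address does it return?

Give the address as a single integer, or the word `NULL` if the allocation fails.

Op 1: a = malloc(1) -> a = 0; heap: [0-0 ALLOC][1-33 FREE]
Op 2: b = malloc(2) -> b = 1; heap: [0-0 ALLOC][1-2 ALLOC][3-33 FREE]
Op 3: b = realloc(b, 4) -> b = 1; heap: [0-0 ALLOC][1-4 ALLOC][5-33 FREE]
malloc(5): first-fit scan over [0-0 ALLOC][1-4 ALLOC][5-33 FREE] -> 5

Answer: 5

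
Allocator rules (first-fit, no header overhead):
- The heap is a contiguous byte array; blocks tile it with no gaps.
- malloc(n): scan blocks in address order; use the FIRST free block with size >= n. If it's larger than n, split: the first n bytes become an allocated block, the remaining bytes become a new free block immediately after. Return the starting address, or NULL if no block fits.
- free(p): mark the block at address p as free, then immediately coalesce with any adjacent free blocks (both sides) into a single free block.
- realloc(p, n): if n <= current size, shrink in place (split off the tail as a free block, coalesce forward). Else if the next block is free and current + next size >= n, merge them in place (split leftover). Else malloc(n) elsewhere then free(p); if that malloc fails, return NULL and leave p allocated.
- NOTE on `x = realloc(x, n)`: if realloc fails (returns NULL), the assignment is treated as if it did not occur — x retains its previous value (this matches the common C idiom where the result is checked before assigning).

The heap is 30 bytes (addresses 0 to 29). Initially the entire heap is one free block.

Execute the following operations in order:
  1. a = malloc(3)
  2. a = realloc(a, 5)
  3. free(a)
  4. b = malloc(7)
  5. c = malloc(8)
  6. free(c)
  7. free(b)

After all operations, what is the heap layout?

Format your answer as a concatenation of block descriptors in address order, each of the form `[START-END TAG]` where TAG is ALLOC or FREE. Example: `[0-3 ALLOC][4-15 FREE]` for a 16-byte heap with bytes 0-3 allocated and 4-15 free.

Op 1: a = malloc(3) -> a = 0; heap: [0-2 ALLOC][3-29 FREE]
Op 2: a = realloc(a, 5) -> a = 0; heap: [0-4 ALLOC][5-29 FREE]
Op 3: free(a) -> (freed a); heap: [0-29 FREE]
Op 4: b = malloc(7) -> b = 0; heap: [0-6 ALLOC][7-29 FREE]
Op 5: c = malloc(8) -> c = 7; heap: [0-6 ALLOC][7-14 ALLOC][15-29 FREE]
Op 6: free(c) -> (freed c); heap: [0-6 ALLOC][7-29 FREE]
Op 7: free(b) -> (freed b); heap: [0-29 FREE]

Answer: [0-29 FREE]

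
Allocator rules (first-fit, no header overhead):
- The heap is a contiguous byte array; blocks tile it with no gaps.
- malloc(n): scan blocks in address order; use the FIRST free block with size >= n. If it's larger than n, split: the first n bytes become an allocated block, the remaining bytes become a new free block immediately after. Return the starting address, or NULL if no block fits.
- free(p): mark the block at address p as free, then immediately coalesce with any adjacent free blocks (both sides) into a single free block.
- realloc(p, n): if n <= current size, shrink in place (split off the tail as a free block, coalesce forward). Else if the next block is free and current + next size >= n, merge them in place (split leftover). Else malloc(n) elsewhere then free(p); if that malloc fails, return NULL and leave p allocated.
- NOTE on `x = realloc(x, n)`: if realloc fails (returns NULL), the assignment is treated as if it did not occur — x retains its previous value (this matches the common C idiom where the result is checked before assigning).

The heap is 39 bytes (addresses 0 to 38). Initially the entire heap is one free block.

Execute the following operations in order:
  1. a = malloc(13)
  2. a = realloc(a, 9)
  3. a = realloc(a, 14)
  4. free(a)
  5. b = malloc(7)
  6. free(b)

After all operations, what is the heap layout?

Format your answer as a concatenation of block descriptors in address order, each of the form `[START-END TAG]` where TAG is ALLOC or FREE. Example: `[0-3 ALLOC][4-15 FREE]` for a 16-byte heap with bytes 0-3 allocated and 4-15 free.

Op 1: a = malloc(13) -> a = 0; heap: [0-12 ALLOC][13-38 FREE]
Op 2: a = realloc(a, 9) -> a = 0; heap: [0-8 ALLOC][9-38 FREE]
Op 3: a = realloc(a, 14) -> a = 0; heap: [0-13 ALLOC][14-38 FREE]
Op 4: free(a) -> (freed a); heap: [0-38 FREE]
Op 5: b = malloc(7) -> b = 0; heap: [0-6 ALLOC][7-38 FREE]
Op 6: free(b) -> (freed b); heap: [0-38 FREE]

Answer: [0-38 FREE]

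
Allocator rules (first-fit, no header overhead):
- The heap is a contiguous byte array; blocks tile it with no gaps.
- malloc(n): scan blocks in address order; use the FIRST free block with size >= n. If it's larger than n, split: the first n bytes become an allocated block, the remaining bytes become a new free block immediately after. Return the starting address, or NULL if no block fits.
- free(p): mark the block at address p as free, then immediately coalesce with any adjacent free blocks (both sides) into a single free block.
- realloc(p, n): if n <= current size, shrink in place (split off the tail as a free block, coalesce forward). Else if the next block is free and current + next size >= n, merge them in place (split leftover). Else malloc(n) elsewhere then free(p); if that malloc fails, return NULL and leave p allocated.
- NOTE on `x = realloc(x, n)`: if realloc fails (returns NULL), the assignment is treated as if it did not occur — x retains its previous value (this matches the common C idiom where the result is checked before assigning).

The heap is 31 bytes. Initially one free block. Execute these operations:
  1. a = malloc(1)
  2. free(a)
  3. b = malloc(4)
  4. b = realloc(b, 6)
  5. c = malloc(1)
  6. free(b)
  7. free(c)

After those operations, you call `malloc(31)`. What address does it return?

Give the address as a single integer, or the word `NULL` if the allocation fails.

Answer: 0

Derivation:
Op 1: a = malloc(1) -> a = 0; heap: [0-0 ALLOC][1-30 FREE]
Op 2: free(a) -> (freed a); heap: [0-30 FREE]
Op 3: b = malloc(4) -> b = 0; heap: [0-3 ALLOC][4-30 FREE]
Op 4: b = realloc(b, 6) -> b = 0; heap: [0-5 ALLOC][6-30 FREE]
Op 5: c = malloc(1) -> c = 6; heap: [0-5 ALLOC][6-6 ALLOC][7-30 FREE]
Op 6: free(b) -> (freed b); heap: [0-5 FREE][6-6 ALLOC][7-30 FREE]
Op 7: free(c) -> (freed c); heap: [0-30 FREE]
malloc(31): first-fit scan over [0-30 FREE] -> 0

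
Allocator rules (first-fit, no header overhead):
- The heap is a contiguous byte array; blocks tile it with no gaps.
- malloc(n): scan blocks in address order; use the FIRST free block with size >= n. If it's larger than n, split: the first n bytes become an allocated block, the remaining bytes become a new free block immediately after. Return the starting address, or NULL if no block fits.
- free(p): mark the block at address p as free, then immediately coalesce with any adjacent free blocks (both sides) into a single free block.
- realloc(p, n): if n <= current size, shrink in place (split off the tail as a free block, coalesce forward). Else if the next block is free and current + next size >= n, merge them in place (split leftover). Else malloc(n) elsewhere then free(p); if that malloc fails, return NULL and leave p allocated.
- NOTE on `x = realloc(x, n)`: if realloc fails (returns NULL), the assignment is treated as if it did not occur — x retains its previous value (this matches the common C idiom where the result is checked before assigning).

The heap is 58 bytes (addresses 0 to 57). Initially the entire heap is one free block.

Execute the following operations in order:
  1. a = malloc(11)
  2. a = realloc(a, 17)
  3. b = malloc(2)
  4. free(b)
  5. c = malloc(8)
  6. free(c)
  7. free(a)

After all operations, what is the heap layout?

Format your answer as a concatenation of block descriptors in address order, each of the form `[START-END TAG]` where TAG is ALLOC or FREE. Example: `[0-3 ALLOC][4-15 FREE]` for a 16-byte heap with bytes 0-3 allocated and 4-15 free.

Op 1: a = malloc(11) -> a = 0; heap: [0-10 ALLOC][11-57 FREE]
Op 2: a = realloc(a, 17) -> a = 0; heap: [0-16 ALLOC][17-57 FREE]
Op 3: b = malloc(2) -> b = 17; heap: [0-16 ALLOC][17-18 ALLOC][19-57 FREE]
Op 4: free(b) -> (freed b); heap: [0-16 ALLOC][17-57 FREE]
Op 5: c = malloc(8) -> c = 17; heap: [0-16 ALLOC][17-24 ALLOC][25-57 FREE]
Op 6: free(c) -> (freed c); heap: [0-16 ALLOC][17-57 FREE]
Op 7: free(a) -> (freed a); heap: [0-57 FREE]

Answer: [0-57 FREE]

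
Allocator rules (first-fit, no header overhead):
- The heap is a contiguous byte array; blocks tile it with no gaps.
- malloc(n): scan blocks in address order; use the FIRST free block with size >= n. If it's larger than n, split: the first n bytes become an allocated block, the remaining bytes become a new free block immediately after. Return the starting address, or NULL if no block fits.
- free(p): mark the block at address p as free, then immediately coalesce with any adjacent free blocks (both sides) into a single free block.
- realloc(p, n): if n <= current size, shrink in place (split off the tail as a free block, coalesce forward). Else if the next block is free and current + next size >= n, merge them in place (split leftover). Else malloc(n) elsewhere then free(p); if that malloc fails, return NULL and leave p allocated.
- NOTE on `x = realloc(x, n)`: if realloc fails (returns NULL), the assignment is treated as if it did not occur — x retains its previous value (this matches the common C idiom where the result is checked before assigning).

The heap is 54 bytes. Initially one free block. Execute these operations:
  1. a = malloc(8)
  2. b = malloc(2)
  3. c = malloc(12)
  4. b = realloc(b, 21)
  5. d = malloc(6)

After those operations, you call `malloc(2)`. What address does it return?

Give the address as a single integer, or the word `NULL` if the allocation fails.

Answer: 8

Derivation:
Op 1: a = malloc(8) -> a = 0; heap: [0-7 ALLOC][8-53 FREE]
Op 2: b = malloc(2) -> b = 8; heap: [0-7 ALLOC][8-9 ALLOC][10-53 FREE]
Op 3: c = malloc(12) -> c = 10; heap: [0-7 ALLOC][8-9 ALLOC][10-21 ALLOC][22-53 FREE]
Op 4: b = realloc(b, 21) -> b = 22; heap: [0-7 ALLOC][8-9 FREE][10-21 ALLOC][22-42 ALLOC][43-53 FREE]
Op 5: d = malloc(6) -> d = 43; heap: [0-7 ALLOC][8-9 FREE][10-21 ALLOC][22-42 ALLOC][43-48 ALLOC][49-53 FREE]
malloc(2): first-fit scan over [0-7 ALLOC][8-9 FREE][10-21 ALLOC][22-42 ALLOC][43-48 ALLOC][49-53 FREE] -> 8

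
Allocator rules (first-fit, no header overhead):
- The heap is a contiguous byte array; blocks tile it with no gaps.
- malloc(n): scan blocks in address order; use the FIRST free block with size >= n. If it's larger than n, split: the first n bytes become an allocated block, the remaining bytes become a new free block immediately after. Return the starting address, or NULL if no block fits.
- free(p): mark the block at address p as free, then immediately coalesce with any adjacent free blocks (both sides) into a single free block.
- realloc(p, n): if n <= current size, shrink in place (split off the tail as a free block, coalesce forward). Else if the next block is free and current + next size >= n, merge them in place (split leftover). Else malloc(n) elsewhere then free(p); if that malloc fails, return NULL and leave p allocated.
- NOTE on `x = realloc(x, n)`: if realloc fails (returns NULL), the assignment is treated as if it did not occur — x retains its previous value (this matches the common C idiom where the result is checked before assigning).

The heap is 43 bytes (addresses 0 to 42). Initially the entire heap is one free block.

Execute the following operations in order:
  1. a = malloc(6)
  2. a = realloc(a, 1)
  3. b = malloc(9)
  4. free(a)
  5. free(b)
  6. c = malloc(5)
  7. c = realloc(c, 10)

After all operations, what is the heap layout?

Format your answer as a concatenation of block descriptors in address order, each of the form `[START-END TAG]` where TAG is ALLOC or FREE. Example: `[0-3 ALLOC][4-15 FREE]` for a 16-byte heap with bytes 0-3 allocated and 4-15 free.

Answer: [0-9 ALLOC][10-42 FREE]

Derivation:
Op 1: a = malloc(6) -> a = 0; heap: [0-5 ALLOC][6-42 FREE]
Op 2: a = realloc(a, 1) -> a = 0; heap: [0-0 ALLOC][1-42 FREE]
Op 3: b = malloc(9) -> b = 1; heap: [0-0 ALLOC][1-9 ALLOC][10-42 FREE]
Op 4: free(a) -> (freed a); heap: [0-0 FREE][1-9 ALLOC][10-42 FREE]
Op 5: free(b) -> (freed b); heap: [0-42 FREE]
Op 6: c = malloc(5) -> c = 0; heap: [0-4 ALLOC][5-42 FREE]
Op 7: c = realloc(c, 10) -> c = 0; heap: [0-9 ALLOC][10-42 FREE]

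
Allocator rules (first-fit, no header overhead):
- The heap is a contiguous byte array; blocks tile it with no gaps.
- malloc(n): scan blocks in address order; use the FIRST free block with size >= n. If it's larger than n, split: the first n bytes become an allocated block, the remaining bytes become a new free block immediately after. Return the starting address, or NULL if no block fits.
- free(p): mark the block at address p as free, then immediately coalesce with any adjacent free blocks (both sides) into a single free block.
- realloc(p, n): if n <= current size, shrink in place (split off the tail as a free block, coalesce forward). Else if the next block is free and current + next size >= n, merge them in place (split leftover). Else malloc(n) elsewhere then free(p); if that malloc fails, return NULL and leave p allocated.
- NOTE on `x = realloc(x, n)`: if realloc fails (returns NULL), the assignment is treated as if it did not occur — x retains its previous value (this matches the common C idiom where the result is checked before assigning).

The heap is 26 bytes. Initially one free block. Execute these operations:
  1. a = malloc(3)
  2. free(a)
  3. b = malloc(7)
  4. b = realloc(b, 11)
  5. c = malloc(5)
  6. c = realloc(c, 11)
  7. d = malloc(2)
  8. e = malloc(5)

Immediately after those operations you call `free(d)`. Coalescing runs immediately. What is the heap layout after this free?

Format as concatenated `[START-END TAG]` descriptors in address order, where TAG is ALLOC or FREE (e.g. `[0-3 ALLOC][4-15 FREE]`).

Op 1: a = malloc(3) -> a = 0; heap: [0-2 ALLOC][3-25 FREE]
Op 2: free(a) -> (freed a); heap: [0-25 FREE]
Op 3: b = malloc(7) -> b = 0; heap: [0-6 ALLOC][7-25 FREE]
Op 4: b = realloc(b, 11) -> b = 0; heap: [0-10 ALLOC][11-25 FREE]
Op 5: c = malloc(5) -> c = 11; heap: [0-10 ALLOC][11-15 ALLOC][16-25 FREE]
Op 6: c = realloc(c, 11) -> c = 11; heap: [0-10 ALLOC][11-21 ALLOC][22-25 FREE]
Op 7: d = malloc(2) -> d = 22; heap: [0-10 ALLOC][11-21 ALLOC][22-23 ALLOC][24-25 FREE]
Op 8: e = malloc(5) -> e = NULL; heap: [0-10 ALLOC][11-21 ALLOC][22-23 ALLOC][24-25 FREE]
free(d): d = 22 -> block [22-23 ALLOC]; mark free, coalesce with adjacent free neighbors -> [0-10 ALLOC][11-21 ALLOC][22-25 FREE]

Answer: [0-10 ALLOC][11-21 ALLOC][22-25 FREE]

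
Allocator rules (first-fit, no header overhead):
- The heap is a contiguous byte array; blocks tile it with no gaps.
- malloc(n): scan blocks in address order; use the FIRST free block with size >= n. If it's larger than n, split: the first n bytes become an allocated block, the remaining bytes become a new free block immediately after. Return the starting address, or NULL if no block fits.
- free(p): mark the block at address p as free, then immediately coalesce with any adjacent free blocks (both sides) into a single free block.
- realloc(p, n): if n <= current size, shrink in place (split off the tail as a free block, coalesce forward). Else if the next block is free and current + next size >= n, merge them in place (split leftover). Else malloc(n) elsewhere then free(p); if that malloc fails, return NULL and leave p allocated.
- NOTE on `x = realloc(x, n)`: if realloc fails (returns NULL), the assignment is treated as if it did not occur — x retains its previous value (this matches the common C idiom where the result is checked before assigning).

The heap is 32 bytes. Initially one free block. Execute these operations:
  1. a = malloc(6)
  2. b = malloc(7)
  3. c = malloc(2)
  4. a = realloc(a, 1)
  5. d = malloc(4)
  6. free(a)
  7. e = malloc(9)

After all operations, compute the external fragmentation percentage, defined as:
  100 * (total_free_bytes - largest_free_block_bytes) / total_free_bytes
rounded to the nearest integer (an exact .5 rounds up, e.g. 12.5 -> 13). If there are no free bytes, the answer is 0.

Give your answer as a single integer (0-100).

Op 1: a = malloc(6) -> a = 0; heap: [0-5 ALLOC][6-31 FREE]
Op 2: b = malloc(7) -> b = 6; heap: [0-5 ALLOC][6-12 ALLOC][13-31 FREE]
Op 3: c = malloc(2) -> c = 13; heap: [0-5 ALLOC][6-12 ALLOC][13-14 ALLOC][15-31 FREE]
Op 4: a = realloc(a, 1) -> a = 0; heap: [0-0 ALLOC][1-5 FREE][6-12 ALLOC][13-14 ALLOC][15-31 FREE]
Op 5: d = malloc(4) -> d = 1; heap: [0-0 ALLOC][1-4 ALLOC][5-5 FREE][6-12 ALLOC][13-14 ALLOC][15-31 FREE]
Op 6: free(a) -> (freed a); heap: [0-0 FREE][1-4 ALLOC][5-5 FREE][6-12 ALLOC][13-14 ALLOC][15-31 FREE]
Op 7: e = malloc(9) -> e = 15; heap: [0-0 FREE][1-4 ALLOC][5-5 FREE][6-12 ALLOC][13-14 ALLOC][15-23 ALLOC][24-31 FREE]
Free blocks: [1 1 8] total_free=10 largest=8 -> 100*(10-8)/10 = 200/10 = 20

Answer: 20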